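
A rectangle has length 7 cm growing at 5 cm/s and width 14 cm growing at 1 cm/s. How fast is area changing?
77 cm²/s

A = lw
dA/dt = w·dl/dt + l·dw/dt = 14·5 + 7·1 = 77 cm²/s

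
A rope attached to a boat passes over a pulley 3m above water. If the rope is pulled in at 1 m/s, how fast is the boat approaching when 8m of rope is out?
8√55/55 ≈ 1.079 m/s

rope² = x² + 3²
x = √(8² - 3²) = √55
dx/dt = (rope/x) · d(rope)/dt = (8/√55) · (-1) = -8√55/55 m/s
The boat approaches at 8√55/55 ≈ 1.079 m/s.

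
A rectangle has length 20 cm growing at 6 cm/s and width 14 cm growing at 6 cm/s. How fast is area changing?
204 cm²/s

A = lw
dA/dt = w·dl/dt + l·dw/dt = 14·6 + 20·6 = 204 cm²/s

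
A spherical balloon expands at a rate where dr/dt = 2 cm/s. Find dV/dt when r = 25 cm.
5000π cm³/s

V = (4/3)πr³
dV/dt = dV/dr · dr/dt = 4πr² · 2
At r = 25: dV/dt = 5000π cm³/s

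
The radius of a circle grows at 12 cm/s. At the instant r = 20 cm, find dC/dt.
24π cm/s

C = 2πr
dC/dt = 2π · dr/dt = 2π · 12 = 24π cm/s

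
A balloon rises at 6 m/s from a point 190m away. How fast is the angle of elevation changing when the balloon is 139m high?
0.02057 rad/s

tan(θ) = y/190
sec²(θ) · dθ/dt = (1/190) · dy/dt
dθ/dt = cos²(θ)/190 · 6 = 190/(190² + 139²) · 6
dθ/dt = 0.02057 rad/s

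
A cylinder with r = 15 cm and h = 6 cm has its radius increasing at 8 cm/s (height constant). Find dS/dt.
576π cm²/s

S = 2πrh + 2πr² (lateral + bases)
dS/dt = (2πh + 4πr)·dr/dt = (2π·6 + 4π·15)·8
= 576π cm²/s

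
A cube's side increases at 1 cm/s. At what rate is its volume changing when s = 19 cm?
1083 cm³/s

V = s³
dV/dt = 3s² · ds/dt = 3·19²·1 = 1083 cm³/s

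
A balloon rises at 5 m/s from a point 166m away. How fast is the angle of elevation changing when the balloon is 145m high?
0.017085 rad/s

tan(θ) = y/166
sec²(θ) · dθ/dt = (1/166) · dy/dt
dθ/dt = cos²(θ)/166 · 5 = 166/(166² + 145²) · 5
dθ/dt = 0.017085 rad/s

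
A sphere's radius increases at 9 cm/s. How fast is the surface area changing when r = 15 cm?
1080π cm²/s

S = 4πr²
dS/dt = dS/dr · dr/dt = 8πr · 9
At r = 15: dS/dt = 1080π cm²/s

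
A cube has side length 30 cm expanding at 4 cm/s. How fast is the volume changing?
10800 cm³/s

V = s³
dV/dt = 3s² · ds/dt = 3·30²·4 = 10800 cm³/s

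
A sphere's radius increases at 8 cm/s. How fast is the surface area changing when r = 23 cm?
1472π cm²/s

S = 4πr²
dS/dt = dS/dr · dr/dt = 8πr · 8
At r = 23: dS/dt = 1472π cm²/s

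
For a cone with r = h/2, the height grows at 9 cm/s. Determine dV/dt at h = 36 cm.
2916π cm³/s

V = (1/3)π(h/2)²h = πh³/12
dV/dt = πh²/4 · 9
At h = 36: dV/dt = 2916π cm³/s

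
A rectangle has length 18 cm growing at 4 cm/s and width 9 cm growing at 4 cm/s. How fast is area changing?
108 cm²/s

A = lw
dA/dt = w·dl/dt + l·dw/dt = 9·4 + 18·4 = 108 cm²/s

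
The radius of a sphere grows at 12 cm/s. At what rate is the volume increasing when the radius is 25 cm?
30000π cm³/s

V = (4/3)πr³
dV/dt = dV/dr · dr/dt = 4πr² · 12
At r = 25: dV/dt = 30000π cm³/s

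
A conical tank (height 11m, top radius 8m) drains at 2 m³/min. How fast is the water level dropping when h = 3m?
121/(288π) ≈ 0.1337 m/min

r/h = 8/11, so r = (8/11)h
V = (1/3)πr²h = (1/3)π((8/11)h)²h = (64/363)πh³
dV/dh = (64/121)πh²
dh/dt = (dV/dt)/(dV/dh) = -2/((64/121)π·3²) = -121/(288π) m/min
The level is dropping at 121/(288π) ≈ 0.1337 m/min.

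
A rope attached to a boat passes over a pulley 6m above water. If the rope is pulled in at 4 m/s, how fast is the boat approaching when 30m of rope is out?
5√6/3 ≈ 4.082 m/s

rope² = x² + 6²
x = √(30² - 6²) = 12√6
dx/dt = (rope/x) · d(rope)/dt = (30/(12√6)) · (-4) = -5√6/3 m/s
The boat approaches at 5√6/3 ≈ 4.082 m/s.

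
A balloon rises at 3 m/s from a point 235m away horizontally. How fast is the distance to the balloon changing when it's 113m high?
339√67994/67994 ≈ 1.3 m/s

z² = 235² + y²
z = √(235² + 113²) = √67994
dz/dt = y/z · dy/dt = 113/√67994 · 3 = 339√67994/67994 ≈ 1.3 m/s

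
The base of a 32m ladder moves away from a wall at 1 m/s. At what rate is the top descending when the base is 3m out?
3√1015/1015 ≈ 0.09416 m/s

x² + y² = 32²
2x·dx/dt + 2y·dy/dt = 0
dy/dt = -x/y · dx/dt = -3/√1015 · 1 = -3√1015/1015 m/s
The top is descending at 3√1015/1015 ≈ 0.09416 m/s.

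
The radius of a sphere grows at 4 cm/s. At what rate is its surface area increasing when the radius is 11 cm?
352π cm²/s

S = 4πr²
dS/dt = dS/dr · dr/dt = 8πr · 4
At r = 11: dS/dt = 352π cm²/s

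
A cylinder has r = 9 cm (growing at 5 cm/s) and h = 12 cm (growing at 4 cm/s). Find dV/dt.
1404π cm³/s

V = πr²h
dV/dt = 2πrh·dr/dt + πr²·dh/dt
= 2π(9)(12)(5) + π(9)²(4)
= 1404π cm³/s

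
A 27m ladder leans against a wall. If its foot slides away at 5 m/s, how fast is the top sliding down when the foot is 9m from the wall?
5√2/4 ≈ 1.768 m/s

x² + y² = 27²
2x·dx/dt + 2y·dy/dt = 0
dy/dt = -x/y · dx/dt = -9/(18√2) · 5 = -5√2/4 m/s
The top is descending at 5√2/4 ≈ 1.768 m/s.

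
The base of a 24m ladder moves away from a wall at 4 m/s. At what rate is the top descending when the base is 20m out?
20√11/11 ≈ 6.03 m/s

x² + y² = 24²
2x·dx/dt + 2y·dy/dt = 0
dy/dt = -x/y · dx/dt = -20/(4√11) · 4 = -20√11/11 m/s
The top is descending at 20√11/11 ≈ 6.03 m/s.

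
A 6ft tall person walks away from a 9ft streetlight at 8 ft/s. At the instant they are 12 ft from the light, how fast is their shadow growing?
16 ft/s

By similar triangles: 9/(x+s) = 6/s
Solving: s = 6x/3
ds/dt = 6/3 · dx/dt = 2 · 8 = 16 ft/s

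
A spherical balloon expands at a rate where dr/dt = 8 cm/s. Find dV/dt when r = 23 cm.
16928π cm³/s

V = (4/3)πr³
dV/dt = dV/dr · dr/dt = 4πr² · 8
At r = 23: dV/dt = 16928π cm³/s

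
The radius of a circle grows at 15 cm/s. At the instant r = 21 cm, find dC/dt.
30π cm/s

C = 2πr
dC/dt = 2π · dr/dt = 2π · 15 = 30π cm/s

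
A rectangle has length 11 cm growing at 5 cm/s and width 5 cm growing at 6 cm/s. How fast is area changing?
91 cm²/s

A = lw
dA/dt = w·dl/dt + l·dw/dt = 5·5 + 11·6 = 91 cm²/s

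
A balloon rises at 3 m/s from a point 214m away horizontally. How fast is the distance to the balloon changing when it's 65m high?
195√50021/50021 ≈ 0.8719 m/s

z² = 214² + y²
z = √(214² + 65²) = √50021
dz/dt = y/z · dy/dt = 65/√50021 · 3 = 195√50021/50021 ≈ 0.8719 m/s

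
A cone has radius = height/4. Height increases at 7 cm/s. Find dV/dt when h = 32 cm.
448π cm³/s

V = (1/3)π(h/4)²h = πh³/48
dV/dt = πh²/16 · 7
At h = 32: dV/dt = 448π cm³/s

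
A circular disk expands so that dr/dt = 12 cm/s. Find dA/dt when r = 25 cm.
600π cm²/s

A = πr²
dA/dt = 2πr · dr/dt = 2π(25)(12) = 600π cm²/s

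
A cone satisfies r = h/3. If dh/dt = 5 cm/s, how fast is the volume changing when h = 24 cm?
320π cm³/s

V = (1/3)π(h/3)²h = πh³/27
dV/dt = πh²/9 · 5
At h = 24: dV/dt = 320π cm³/s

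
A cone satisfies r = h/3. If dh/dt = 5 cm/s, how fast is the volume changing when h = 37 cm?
6845π/9 cm³/s

V = (1/3)π(h/3)²h = πh³/27
dV/dt = πh²/9 · 5
At h = 37: dV/dt = 6845π/9 cm³/s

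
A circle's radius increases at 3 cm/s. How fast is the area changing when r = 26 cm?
156π cm²/s

A = πr²
dA/dt = 2πr · dr/dt = 2π(26)(3) = 156π cm²/s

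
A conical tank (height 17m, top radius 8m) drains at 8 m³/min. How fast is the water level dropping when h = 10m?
289/(800π) ≈ 0.115 m/min

r/h = 8/17, so r = (8/17)h
V = (1/3)πr²h = (1/3)π((8/17)h)²h = (64/867)πh³
dV/dh = (64/289)πh²
dh/dt = (dV/dt)/(dV/dh) = -8/((64/289)π·10²) = -289/(800π) m/min
The level is dropping at 289/(800π) ≈ 0.115 m/min.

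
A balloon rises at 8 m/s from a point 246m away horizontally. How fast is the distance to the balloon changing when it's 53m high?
424√2533/12665 ≈ 1.685 m/s

z² = 246² + y²
z = √(246² + 53²) = 5√2533
dz/dt = y/z · dy/dt = 53/(5√2533) · 8 = 424√2533/12665 ≈ 1.685 m/s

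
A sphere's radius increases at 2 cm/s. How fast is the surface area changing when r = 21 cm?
336π cm²/s

S = 4πr²
dS/dt = dS/dr · dr/dt = 8πr · 2
At r = 21: dS/dt = 336π cm²/s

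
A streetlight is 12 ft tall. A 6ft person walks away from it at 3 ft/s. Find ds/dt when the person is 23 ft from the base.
3 ft/s

By similar triangles: 12/(x+s) = 6/s
Solving: s = 6x/6
ds/dt = 6/6 · dx/dt = 1 · 3 = 3 ft/s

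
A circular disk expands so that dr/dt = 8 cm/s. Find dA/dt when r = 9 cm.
144π cm²/s

A = πr²
dA/dt = 2πr · dr/dt = 2π(9)(8) = 144π cm²/s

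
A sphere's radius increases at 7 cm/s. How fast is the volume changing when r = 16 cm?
7168π cm³/s

V = (4/3)πr³
dV/dt = dV/dr · dr/dt = 4πr² · 7
At r = 16: dV/dt = 7168π cm³/s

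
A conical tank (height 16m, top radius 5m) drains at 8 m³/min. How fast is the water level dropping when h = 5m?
2048/(625π) ≈ 1.043 m/min

r/h = 5/16, so r = (5/16)h
V = (1/3)πr²h = (1/3)π((5/16)h)²h = (25/768)πh³
dV/dh = (25/256)πh²
dh/dt = (dV/dt)/(dV/dh) = -8/((25/256)π·5²) = -2048/(625π) m/min
The level is dropping at 2048/(625π) ≈ 1.043 m/min.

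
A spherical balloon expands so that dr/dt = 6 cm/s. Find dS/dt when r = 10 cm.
480π cm²/s

S = 4πr²
dS/dt = dS/dr · dr/dt = 8πr · 6
At r = 10: dS/dt = 480π cm²/s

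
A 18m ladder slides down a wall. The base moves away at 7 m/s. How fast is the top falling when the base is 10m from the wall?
5√14/4 ≈ 4.677 m/s

x² + y² = 18²
2x·dx/dt + 2y·dy/dt = 0
dy/dt = -x/y · dx/dt = -10/(4√14) · 7 = -5√14/4 m/s
The top is descending at 5√14/4 ≈ 4.677 m/s.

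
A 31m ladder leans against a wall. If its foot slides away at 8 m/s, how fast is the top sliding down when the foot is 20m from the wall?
160√561/561 ≈ 6.755 m/s

x² + y² = 31²
2x·dx/dt + 2y·dy/dt = 0
dy/dt = -x/y · dx/dt = -20/√561 · 8 = -160√561/561 m/s
The top is descending at 160√561/561 ≈ 6.755 m/s.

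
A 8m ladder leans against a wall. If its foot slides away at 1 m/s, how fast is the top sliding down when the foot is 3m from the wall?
3√55/55 ≈ 0.4045 m/s

x² + y² = 8²
2x·dx/dt + 2y·dy/dt = 0
dy/dt = -x/y · dx/dt = -3/√55 · 1 = -3√55/55 m/s
The top is descending at 3√55/55 ≈ 0.4045 m/s.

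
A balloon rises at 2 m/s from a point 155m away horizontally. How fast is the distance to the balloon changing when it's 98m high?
196√33629/33629 ≈ 1.069 m/s

z² = 155² + y²
z = √(155² + 98²) = √33629
dz/dt = y/z · dy/dt = 98/√33629 · 2 = 196√33629/33629 ≈ 1.069 m/s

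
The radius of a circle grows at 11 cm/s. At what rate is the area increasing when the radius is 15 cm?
330π cm²/s

A = πr²
dA/dt = 2πr · dr/dt = 2π(15)(11) = 330π cm²/s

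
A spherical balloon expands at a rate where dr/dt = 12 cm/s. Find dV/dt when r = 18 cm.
15552π cm³/s

V = (4/3)πr³
dV/dt = dV/dr · dr/dt = 4πr² · 12
At r = 18: dV/dt = 15552π cm³/s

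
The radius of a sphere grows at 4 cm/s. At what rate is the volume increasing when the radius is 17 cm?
4624π cm³/s

V = (4/3)πr³
dV/dt = dV/dr · dr/dt = 4πr² · 4
At r = 17: dV/dt = 4624π cm³/s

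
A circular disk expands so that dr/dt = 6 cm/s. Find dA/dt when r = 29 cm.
348π cm²/s

A = πr²
dA/dt = 2πr · dr/dt = 2π(29)(6) = 348π cm²/s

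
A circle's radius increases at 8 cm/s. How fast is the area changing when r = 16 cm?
256π cm²/s

A = πr²
dA/dt = 2πr · dr/dt = 2π(16)(8) = 256π cm²/s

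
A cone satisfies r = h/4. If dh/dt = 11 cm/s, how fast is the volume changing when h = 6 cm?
99π/4 cm³/s

V = (1/3)π(h/4)²h = πh³/48
dV/dt = πh²/16 · 11
At h = 6: dV/dt = 99π/4 cm³/s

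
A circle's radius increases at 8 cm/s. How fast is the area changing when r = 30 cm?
480π cm²/s

A = πr²
dA/dt = 2πr · dr/dt = 2π(30)(8) = 480π cm²/s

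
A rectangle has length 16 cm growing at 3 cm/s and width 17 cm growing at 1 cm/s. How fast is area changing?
67 cm²/s

A = lw
dA/dt = w·dl/dt + l·dw/dt = 17·3 + 16·1 = 67 cm²/s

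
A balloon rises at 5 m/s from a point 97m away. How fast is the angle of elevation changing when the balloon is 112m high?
0.022093 rad/s

tan(θ) = y/97
sec²(θ) · dθ/dt = (1/97) · dy/dt
dθ/dt = cos²(θ)/97 · 5 = 97/(97² + 112²) · 5
dθ/dt = 0.022093 rad/s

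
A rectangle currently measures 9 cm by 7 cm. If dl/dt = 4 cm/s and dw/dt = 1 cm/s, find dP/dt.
10 cm/s

P = 2(l + w)
dP/dt = 2(dl/dt + dw/dt) = 2(4 + 1) = 10 cm/s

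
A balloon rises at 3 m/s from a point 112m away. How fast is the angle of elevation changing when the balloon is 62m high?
0.020503 rad/s

tan(θ) = y/112
sec²(θ) · dθ/dt = (1/112) · dy/dt
dθ/dt = cos²(θ)/112 · 3 = 112/(112² + 62²) · 3
dθ/dt = 0.020503 rad/s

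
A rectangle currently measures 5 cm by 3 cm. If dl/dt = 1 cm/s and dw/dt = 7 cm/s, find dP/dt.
16 cm/s

P = 2(l + w)
dP/dt = 2(dl/dt + dw/dt) = 2(1 + 7) = 16 cm/s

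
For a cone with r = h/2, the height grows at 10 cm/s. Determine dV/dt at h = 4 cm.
40π cm³/s

V = (1/3)π(h/2)²h = πh³/12
dV/dt = πh²/4 · 10
At h = 4: dV/dt = 40π cm³/s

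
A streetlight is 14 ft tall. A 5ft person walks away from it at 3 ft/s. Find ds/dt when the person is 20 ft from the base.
5/3 ft/s

By similar triangles: 14/(x+s) = 5/s
Solving: s = 5x/9
ds/dt = 5/9 · dx/dt = 5/9 · 3 = 5/3 ft/s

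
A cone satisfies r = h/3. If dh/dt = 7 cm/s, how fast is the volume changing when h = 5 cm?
175π/9 cm³/s

V = (1/3)π(h/3)²h = πh³/27
dV/dt = πh²/9 · 7
At h = 5: dV/dt = 175π/9 cm³/s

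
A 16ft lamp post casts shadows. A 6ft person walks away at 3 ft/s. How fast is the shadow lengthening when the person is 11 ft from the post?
9/5 ft/s

By similar triangles: 16/(x+s) = 6/s
Solving: s = 6x/10
ds/dt = 6/10 · dx/dt = 3/5 · 3 = 9/5 ft/s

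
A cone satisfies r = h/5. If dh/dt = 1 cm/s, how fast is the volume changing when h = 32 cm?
1024π/25 cm³/s

V = (1/3)π(h/5)²h = πh³/75
dV/dt = πh²/25 · 1
At h = 32: dV/dt = 1024π/25 cm³/s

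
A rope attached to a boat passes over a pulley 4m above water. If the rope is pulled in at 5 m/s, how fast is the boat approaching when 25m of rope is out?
125√609/609 ≈ 5.065 m/s

rope² = x² + 4²
x = √(25² - 4²) = √609
dx/dt = (rope/x) · d(rope)/dt = (25/√609) · (-5) = -125√609/609 m/s
The boat approaches at 125√609/609 ≈ 5.065 m/s.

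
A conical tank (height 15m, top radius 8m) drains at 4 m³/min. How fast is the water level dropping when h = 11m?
225/(1936π) ≈ 0.03699 m/min

r/h = 8/15, so r = (8/15)h
V = (1/3)πr²h = (1/3)π((8/15)h)²h = (64/675)πh³
dV/dh = (64/225)πh²
dh/dt = (dV/dt)/(dV/dh) = -4/((64/225)π·11²) = -225/(1936π) m/min
The level is dropping at 225/(1936π) ≈ 0.03699 m/min.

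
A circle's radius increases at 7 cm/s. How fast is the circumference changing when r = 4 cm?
14π cm/s

C = 2πr
dC/dt = 2π · dr/dt = 2π · 7 = 14π cm/s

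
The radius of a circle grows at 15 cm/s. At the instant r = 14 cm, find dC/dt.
30π cm/s

C = 2πr
dC/dt = 2π · dr/dt = 2π · 15 = 30π cm/s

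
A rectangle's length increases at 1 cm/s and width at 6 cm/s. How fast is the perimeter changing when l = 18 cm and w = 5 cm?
14 cm/s

P = 2(l + w)
dP/dt = 2(dl/dt + dw/dt) = 2(1 + 6) = 14 cm/s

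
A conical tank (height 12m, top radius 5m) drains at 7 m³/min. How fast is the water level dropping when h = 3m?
112/(25π) ≈ 1.426 m/min

r/h = 5/12, so r = (5/12)h
V = (1/3)πr²h = (1/3)π((5/12)h)²h = (25/432)πh³
dV/dh = (25/144)πh²
dh/dt = (dV/dt)/(dV/dh) = -7/((25/144)π·3²) = -112/(25π) m/min
The level is dropping at 112/(25π) ≈ 1.426 m/min.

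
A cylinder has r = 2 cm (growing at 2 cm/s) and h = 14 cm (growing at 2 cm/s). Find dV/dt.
120π cm³/s

V = πr²h
dV/dt = 2πrh·dr/dt + πr²·dh/dt
= 2π(2)(14)(2) + π(2)²(2)
= 120π cm³/s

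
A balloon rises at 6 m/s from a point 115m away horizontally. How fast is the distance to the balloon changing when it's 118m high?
708√27149/27149 ≈ 4.297 m/s

z² = 115² + y²
z = √(115² + 118²) = √27149
dz/dt = y/z · dy/dt = 118/√27149 · 6 = 708√27149/27149 ≈ 4.297 m/s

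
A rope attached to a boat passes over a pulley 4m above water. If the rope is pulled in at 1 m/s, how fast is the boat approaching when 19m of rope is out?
19√345/345 ≈ 1.023 m/s

rope² = x² + 4²
x = √(19² - 4²) = √345
dx/dt = (rope/x) · d(rope)/dt = (19/√345) · (-1) = -19√345/345 m/s
The boat approaches at 19√345/345 ≈ 1.023 m/s.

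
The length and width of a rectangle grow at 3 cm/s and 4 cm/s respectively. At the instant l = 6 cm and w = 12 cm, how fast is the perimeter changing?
14 cm/s

P = 2(l + w)
dP/dt = 2(dl/dt + dw/dt) = 2(3 + 4) = 14 cm/s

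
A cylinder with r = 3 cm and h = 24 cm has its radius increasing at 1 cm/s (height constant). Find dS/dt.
60π cm²/s

S = 2πrh + 2πr² (lateral + bases)
dS/dt = (2πh + 4πr)·dr/dt = (2π·24 + 4π·3)·1
= 60π cm²/s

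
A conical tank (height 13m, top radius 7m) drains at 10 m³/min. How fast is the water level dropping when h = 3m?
1690/(441π) ≈ 1.22 m/min

r/h = 7/13, so r = (7/13)h
V = (1/3)πr²h = (1/3)π((7/13)h)²h = (49/507)πh³
dV/dh = (49/169)πh²
dh/dt = (dV/dt)/(dV/dh) = -10/((49/169)π·3²) = -1690/(441π) m/min
The level is dropping at 1690/(441π) ≈ 1.22 m/min.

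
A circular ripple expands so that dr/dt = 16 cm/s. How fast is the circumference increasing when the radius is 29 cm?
32π cm/s

C = 2πr
dC/dt = 2π · dr/dt = 2π · 16 = 32π cm/s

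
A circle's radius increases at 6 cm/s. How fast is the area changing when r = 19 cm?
228π cm²/s

A = πr²
dA/dt = 2πr · dr/dt = 2π(19)(6) = 228π cm²/s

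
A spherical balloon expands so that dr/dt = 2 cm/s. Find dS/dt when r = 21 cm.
336π cm²/s

S = 4πr²
dS/dt = dS/dr · dr/dt = 8πr · 2
At r = 21: dS/dt = 336π cm²/s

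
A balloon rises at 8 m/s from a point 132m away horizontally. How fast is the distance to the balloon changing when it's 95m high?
760√26449/26449 ≈ 4.673 m/s

z² = 132² + y²
z = √(132² + 95²) = √26449
dz/dt = y/z · dy/dt = 95/√26449 · 8 = 760√26449/26449 ≈ 4.673 m/s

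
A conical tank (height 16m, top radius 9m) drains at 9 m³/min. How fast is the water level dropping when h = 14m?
64/(441π) ≈ 0.04619 m/min

r/h = 9/16, so r = (9/16)h
V = (1/3)πr²h = (1/3)π((9/16)h)²h = (27/256)πh³
dV/dh = (81/256)πh²
dh/dt = (dV/dt)/(dV/dh) = -9/((81/256)π·14²) = -64/(441π) m/min
The level is dropping at 64/(441π) ≈ 0.04619 m/min.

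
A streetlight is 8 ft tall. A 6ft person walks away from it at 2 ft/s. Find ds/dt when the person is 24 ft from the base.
6 ft/s

By similar triangles: 8/(x+s) = 6/s
Solving: s = 6x/2
ds/dt = 6/2 · dx/dt = 3 · 2 = 6 ft/s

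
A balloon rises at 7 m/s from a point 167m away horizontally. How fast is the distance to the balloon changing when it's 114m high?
798√40885/40885 ≈ 3.947 m/s

z² = 167² + y²
z = √(167² + 114²) = √40885
dz/dt = y/z · dy/dt = 114/√40885 · 7 = 798√40885/40885 ≈ 3.947 m/s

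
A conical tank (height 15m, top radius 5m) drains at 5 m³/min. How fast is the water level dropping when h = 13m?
45/(169π) ≈ 0.08476 m/min

r/h = 5/15, so r = (1/3)h
V = (1/3)πr²h = (1/3)π((1/3)h)²h = (1/27)πh³
dV/dh = (1/9)πh²
dh/dt = (dV/dt)/(dV/dh) = -5/((1/9)π·13²) = -45/(169π) m/min
The level is dropping at 45/(169π) ≈ 0.08476 m/min.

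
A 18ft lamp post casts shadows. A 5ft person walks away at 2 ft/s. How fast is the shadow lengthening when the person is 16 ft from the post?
10/13 ft/s

By similar triangles: 18/(x+s) = 5/s
Solving: s = 5x/13
ds/dt = 5/13 · dx/dt = 5/13 · 2 = 10/13 ft/s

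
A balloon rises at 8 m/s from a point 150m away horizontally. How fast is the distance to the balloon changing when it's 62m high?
124√6586/3293 ≈ 3.056 m/s

z² = 150² + y²
z = √(150² + 62²) = 2√6586
dz/dt = y/z · dy/dt = 62/(2√6586) · 8 = 124√6586/3293 ≈ 3.056 m/s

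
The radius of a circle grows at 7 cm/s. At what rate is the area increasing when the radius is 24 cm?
336π cm²/s

A = πr²
dA/dt = 2πr · dr/dt = 2π(24)(7) = 336π cm²/s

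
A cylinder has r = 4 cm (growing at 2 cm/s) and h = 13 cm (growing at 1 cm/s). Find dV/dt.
224π cm³/s

V = πr²h
dV/dt = 2πrh·dr/dt + πr²·dh/dt
= 2π(4)(13)(2) + π(4)²(1)
= 224π cm³/s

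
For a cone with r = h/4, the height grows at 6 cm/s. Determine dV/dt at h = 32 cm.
384π cm³/s

V = (1/3)π(h/4)²h = πh³/48
dV/dt = πh²/16 · 6
At h = 32: dV/dt = 384π cm³/s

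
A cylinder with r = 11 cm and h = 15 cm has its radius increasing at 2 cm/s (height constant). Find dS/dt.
148π cm²/s

S = 2πrh + 2πr² (lateral + bases)
dS/dt = (2πh + 4πr)·dr/dt = (2π·15 + 4π·11)·2
= 148π cm²/s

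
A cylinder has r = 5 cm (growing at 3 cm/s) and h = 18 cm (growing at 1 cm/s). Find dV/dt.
565π cm³/s

V = πr²h
dV/dt = 2πrh·dr/dt + πr²·dh/dt
= 2π(5)(18)(3) + π(5)²(1)
= 565π cm³/s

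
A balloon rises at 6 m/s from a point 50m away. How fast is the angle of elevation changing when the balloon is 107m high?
0.021507 rad/s

tan(θ) = y/50
sec²(θ) · dθ/dt = (1/50) · dy/dt
dθ/dt = cos²(θ)/50 · 6 = 50/(50² + 107²) · 6
dθ/dt = 0.021507 rad/s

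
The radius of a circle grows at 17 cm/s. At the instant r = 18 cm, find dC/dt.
34π cm/s

C = 2πr
dC/dt = 2π · dr/dt = 2π · 17 = 34π cm/s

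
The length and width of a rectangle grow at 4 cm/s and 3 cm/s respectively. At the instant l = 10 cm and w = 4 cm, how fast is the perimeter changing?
14 cm/s

P = 2(l + w)
dP/dt = 2(dl/dt + dw/dt) = 2(4 + 3) = 14 cm/s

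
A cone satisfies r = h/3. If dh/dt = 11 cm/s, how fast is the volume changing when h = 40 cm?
17600π/9 cm³/s

V = (1/3)π(h/3)²h = πh³/27
dV/dt = πh²/9 · 11
At h = 40: dV/dt = 17600π/9 cm³/s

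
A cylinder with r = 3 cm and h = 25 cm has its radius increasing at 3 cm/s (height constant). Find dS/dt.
186π cm²/s

S = 2πrh + 2πr² (lateral + bases)
dS/dt = (2πh + 4πr)·dr/dt = (2π·25 + 4π·3)·3
= 186π cm²/s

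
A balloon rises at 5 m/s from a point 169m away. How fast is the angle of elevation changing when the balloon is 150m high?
0.016549 rad/s

tan(θ) = y/169
sec²(θ) · dθ/dt = (1/169) · dy/dt
dθ/dt = cos²(θ)/169 · 5 = 169/(169² + 150²) · 5
dθ/dt = 0.016549 rad/s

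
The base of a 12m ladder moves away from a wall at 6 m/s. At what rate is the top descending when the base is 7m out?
42√95/95 ≈ 4.309 m/s

x² + y² = 12²
2x·dx/dt + 2y·dy/dt = 0
dy/dt = -x/y · dx/dt = -7/√95 · 6 = -42√95/95 m/s
The top is descending at 42√95/95 ≈ 4.309 m/s.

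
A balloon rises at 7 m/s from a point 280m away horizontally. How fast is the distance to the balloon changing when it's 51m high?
357√81001/81001 ≈ 1.254 m/s

z² = 280² + y²
z = √(280² + 51²) = √81001
dz/dt = y/z · dy/dt = 51/√81001 · 7 = 357√81001/81001 ≈ 1.254 m/s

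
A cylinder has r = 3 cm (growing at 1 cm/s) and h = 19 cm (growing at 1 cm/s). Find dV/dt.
123π cm³/s

V = πr²h
dV/dt = 2πrh·dr/dt + πr²·dh/dt
= 2π(3)(19)(1) + π(3)²(1)
= 123π cm³/s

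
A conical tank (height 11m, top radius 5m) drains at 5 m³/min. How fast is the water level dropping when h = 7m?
121/(245π) ≈ 0.1572 m/min

r/h = 5/11, so r = (5/11)h
V = (1/3)πr²h = (1/3)π((5/11)h)²h = (25/363)πh³
dV/dh = (25/121)πh²
dh/dt = (dV/dt)/(dV/dh) = -5/((25/121)π·7²) = -121/(245π) m/min
The level is dropping at 121/(245π) ≈ 0.1572 m/min.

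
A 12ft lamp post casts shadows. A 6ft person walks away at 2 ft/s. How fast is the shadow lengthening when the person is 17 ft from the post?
2 ft/s

By similar triangles: 12/(x+s) = 6/s
Solving: s = 6x/6
ds/dt = 6/6 · dx/dt = 1 · 2 = 2 ft/s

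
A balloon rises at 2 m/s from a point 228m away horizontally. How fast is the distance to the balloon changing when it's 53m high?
106√54793/54793 ≈ 0.4528 m/s

z² = 228² + y²
z = √(228² + 53²) = √54793
dz/dt = y/z · dy/dt = 53/√54793 · 2 = 106√54793/54793 ≈ 0.4528 m/s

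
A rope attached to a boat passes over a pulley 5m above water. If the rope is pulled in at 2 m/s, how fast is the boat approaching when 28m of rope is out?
56√759/759 ≈ 2.033 m/s

rope² = x² + 5²
x = √(28² - 5²) = √759
dx/dt = (rope/x) · d(rope)/dt = (28/√759) · (-2) = -56√759/759 m/s
The boat approaches at 56√759/759 ≈ 2.033 m/s.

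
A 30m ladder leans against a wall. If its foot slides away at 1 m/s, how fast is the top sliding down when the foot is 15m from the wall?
√3/3 ≈ 0.5774 m/s

x² + y² = 30²
2x·dx/dt + 2y·dy/dt = 0
dy/dt = -x/y · dx/dt = -15/(15√3) · 1 = -√3/3 m/s
The top is descending at √3/3 ≈ 0.5774 m/s.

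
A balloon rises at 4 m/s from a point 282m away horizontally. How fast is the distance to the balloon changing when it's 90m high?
30√2434/1217 ≈ 1.216 m/s

z² = 282² + y²
z = √(282² + 90²) = 6√2434
dz/dt = y/z · dy/dt = 90/(6√2434) · 4 = 30√2434/1217 ≈ 1.216 m/s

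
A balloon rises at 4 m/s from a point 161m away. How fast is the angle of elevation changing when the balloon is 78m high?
0.020122 rad/s

tan(θ) = y/161
sec²(θ) · dθ/dt = (1/161) · dy/dt
dθ/dt = cos²(θ)/161 · 4 = 161/(161² + 78²) · 4
dθ/dt = 0.020122 rad/s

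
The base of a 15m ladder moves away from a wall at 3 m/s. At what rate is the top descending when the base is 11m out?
33√26/52 ≈ 3.236 m/s

x² + y² = 15²
2x·dx/dt + 2y·dy/dt = 0
dy/dt = -x/y · dx/dt = -11/(2√26) · 3 = -33√26/52 m/s
The top is descending at 33√26/52 ≈ 3.236 m/s.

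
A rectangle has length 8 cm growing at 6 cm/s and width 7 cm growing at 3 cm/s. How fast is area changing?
66 cm²/s

A = lw
dA/dt = w·dl/dt + l·dw/dt = 7·6 + 8·3 = 66 cm²/s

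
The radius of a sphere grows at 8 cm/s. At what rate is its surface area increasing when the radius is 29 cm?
1856π cm²/s

S = 4πr²
dS/dt = dS/dr · dr/dt = 8πr · 8
At r = 29: dS/dt = 1856π cm²/s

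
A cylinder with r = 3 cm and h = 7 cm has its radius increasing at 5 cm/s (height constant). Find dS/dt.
130π cm²/s

S = 2πrh + 2πr² (lateral + bases)
dS/dt = (2πh + 4πr)·dr/dt = (2π·7 + 4π·3)·5
= 130π cm²/s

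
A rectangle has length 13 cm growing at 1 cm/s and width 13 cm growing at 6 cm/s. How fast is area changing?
91 cm²/s

A = lw
dA/dt = w·dl/dt + l·dw/dt = 13·1 + 13·6 = 91 cm²/s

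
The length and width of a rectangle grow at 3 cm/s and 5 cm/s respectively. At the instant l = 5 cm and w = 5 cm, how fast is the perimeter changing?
16 cm/s

P = 2(l + w)
dP/dt = 2(dl/dt + dw/dt) = 2(3 + 5) = 16 cm/s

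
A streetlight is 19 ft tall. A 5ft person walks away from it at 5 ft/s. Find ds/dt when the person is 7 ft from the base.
25/14 ft/s

By similar triangles: 19/(x+s) = 5/s
Solving: s = 5x/14
ds/dt = 5/14 · dx/dt = 5/14 · 5 = 25/14 ft/s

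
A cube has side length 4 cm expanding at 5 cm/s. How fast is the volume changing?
240 cm³/s

V = s³
dV/dt = 3s² · ds/dt = 3·4²·5 = 240 cm³/s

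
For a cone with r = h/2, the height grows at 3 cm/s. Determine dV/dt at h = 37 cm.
4107π/4 cm³/s

V = (1/3)π(h/2)²h = πh³/12
dV/dt = πh²/4 · 3
At h = 37: dV/dt = 4107π/4 cm³/s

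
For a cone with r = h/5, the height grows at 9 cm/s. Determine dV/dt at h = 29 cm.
7569π/25 cm³/s

V = (1/3)π(h/5)²h = πh³/75
dV/dt = πh²/25 · 9
At h = 29: dV/dt = 7569π/25 cm³/s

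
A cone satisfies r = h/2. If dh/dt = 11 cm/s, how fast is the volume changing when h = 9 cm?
891π/4 cm³/s

V = (1/3)π(h/2)²h = πh³/12
dV/dt = πh²/4 · 11
At h = 9: dV/dt = 891π/4 cm³/s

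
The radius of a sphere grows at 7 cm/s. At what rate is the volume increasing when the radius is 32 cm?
28672π cm³/s

V = (4/3)πr³
dV/dt = dV/dr · dr/dt = 4πr² · 7
At r = 32: dV/dt = 28672π cm³/s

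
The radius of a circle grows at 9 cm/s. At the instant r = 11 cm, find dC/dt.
18π cm/s

C = 2πr
dC/dt = 2π · dr/dt = 2π · 9 = 18π cm/s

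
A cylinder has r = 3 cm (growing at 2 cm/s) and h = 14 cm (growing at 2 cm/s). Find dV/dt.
186π cm³/s

V = πr²h
dV/dt = 2πrh·dr/dt + πr²·dh/dt
= 2π(3)(14)(2) + π(3)²(2)
= 186π cm³/s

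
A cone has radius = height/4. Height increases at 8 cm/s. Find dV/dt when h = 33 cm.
1089π/2 cm³/s

V = (1/3)π(h/4)²h = πh³/48
dV/dt = πh²/16 · 8
At h = 33: dV/dt = 1089π/2 cm³/s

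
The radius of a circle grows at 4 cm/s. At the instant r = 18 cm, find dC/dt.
8π cm/s

C = 2πr
dC/dt = 2π · dr/dt = 2π · 4 = 8π cm/s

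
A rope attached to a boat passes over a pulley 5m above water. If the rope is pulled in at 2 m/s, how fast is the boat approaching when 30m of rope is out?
12√35/35 ≈ 2.028 m/s

rope² = x² + 5²
x = √(30² - 5²) = 5√35
dx/dt = (rope/x) · d(rope)/dt = (30/(5√35)) · (-2) = -12√35/35 m/s
The boat approaches at 12√35/35 ≈ 2.028 m/s.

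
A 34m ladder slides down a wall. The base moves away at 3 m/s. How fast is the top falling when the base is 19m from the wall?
19√795/265 ≈ 2.022 m/s

x² + y² = 34²
2x·dx/dt + 2y·dy/dt = 0
dy/dt = -x/y · dx/dt = -19/√795 · 3 = -19√795/265 m/s
The top is descending at 19√795/265 ≈ 2.022 m/s.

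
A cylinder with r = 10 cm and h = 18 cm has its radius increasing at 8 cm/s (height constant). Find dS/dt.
608π cm²/s

S = 2πrh + 2πr² (lateral + bases)
dS/dt = (2πh + 4πr)·dr/dt = (2π·18 + 4π·10)·8
= 608π cm²/s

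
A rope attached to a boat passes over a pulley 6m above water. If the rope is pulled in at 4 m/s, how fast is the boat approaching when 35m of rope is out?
140√1189/1189 ≈ 4.06 m/s

rope² = x² + 6²
x = √(35² - 6²) = √1189
dx/dt = (rope/x) · d(rope)/dt = (35/√1189) · (-4) = -140√1189/1189 m/s
The boat approaches at 140√1189/1189 ≈ 4.06 m/s.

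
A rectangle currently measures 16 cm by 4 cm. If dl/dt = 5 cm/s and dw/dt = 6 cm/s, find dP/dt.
22 cm/s

P = 2(l + w)
dP/dt = 2(dl/dt + dw/dt) = 2(5 + 6) = 22 cm/s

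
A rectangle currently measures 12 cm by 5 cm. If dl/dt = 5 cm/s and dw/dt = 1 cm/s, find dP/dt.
12 cm/s

P = 2(l + w)
dP/dt = 2(dl/dt + dw/dt) = 2(5 + 1) = 12 cm/s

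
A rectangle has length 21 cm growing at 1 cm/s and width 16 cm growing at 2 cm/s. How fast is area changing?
58 cm²/s

A = lw
dA/dt = w·dl/dt + l·dw/dt = 16·1 + 21·2 = 58 cm²/s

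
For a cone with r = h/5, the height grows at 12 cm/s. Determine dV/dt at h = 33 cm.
13068π/25 cm³/s

V = (1/3)π(h/5)²h = πh³/75
dV/dt = πh²/25 · 12
At h = 33: dV/dt = 13068π/25 cm³/s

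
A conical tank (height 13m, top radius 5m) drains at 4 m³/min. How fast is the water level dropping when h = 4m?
169/(100π) ≈ 0.5379 m/min

r/h = 5/13, so r = (5/13)h
V = (1/3)πr²h = (1/3)π((5/13)h)²h = (25/507)πh³
dV/dh = (25/169)πh²
dh/dt = (dV/dt)/(dV/dh) = -4/((25/169)π·4²) = -169/(100π) m/min
The level is dropping at 169/(100π) ≈ 0.5379 m/min.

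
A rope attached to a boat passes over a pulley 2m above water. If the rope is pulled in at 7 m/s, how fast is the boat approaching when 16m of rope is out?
8√7/3 ≈ 7.055 m/s

rope² = x² + 2²
x = √(16² - 2²) = 6√7
dx/dt = (rope/x) · d(rope)/dt = (16/(6√7)) · (-7) = -8√7/3 m/s
The boat approaches at 8√7/3 ≈ 7.055 m/s.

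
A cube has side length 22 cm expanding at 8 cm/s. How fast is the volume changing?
11616 cm³/s

V = s³
dV/dt = 3s² · ds/dt = 3·22²·8 = 11616 cm³/s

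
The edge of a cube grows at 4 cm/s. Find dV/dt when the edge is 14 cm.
2352 cm³/s

V = s³
dV/dt = 3s² · ds/dt = 3·14²·4 = 2352 cm³/s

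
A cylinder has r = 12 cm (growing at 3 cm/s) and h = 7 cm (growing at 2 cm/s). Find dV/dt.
792π cm³/s

V = πr²h
dV/dt = 2πrh·dr/dt + πr²·dh/dt
= 2π(12)(7)(3) + π(12)²(2)
= 792π cm³/s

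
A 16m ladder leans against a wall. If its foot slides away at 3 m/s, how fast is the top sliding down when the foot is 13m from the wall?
13√87/29 ≈ 4.181 m/s

x² + y² = 16²
2x·dx/dt + 2y·dy/dt = 0
dy/dt = -x/y · dx/dt = -13/√87 · 3 = -13√87/29 m/s
The top is descending at 13√87/29 ≈ 4.181 m/s.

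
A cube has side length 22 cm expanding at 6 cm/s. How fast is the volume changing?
8712 cm³/s

V = s³
dV/dt = 3s² · ds/dt = 3·22²·6 = 8712 cm³/s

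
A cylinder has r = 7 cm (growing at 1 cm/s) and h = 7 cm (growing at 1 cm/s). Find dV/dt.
147π cm³/s

V = πr²h
dV/dt = 2πrh·dr/dt + πr²·dh/dt
= 2π(7)(7)(1) + π(7)²(1)
= 147π cm³/s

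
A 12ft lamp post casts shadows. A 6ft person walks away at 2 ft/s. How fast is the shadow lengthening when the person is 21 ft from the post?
2 ft/s

By similar triangles: 12/(x+s) = 6/s
Solving: s = 6x/6
ds/dt = 6/6 · dx/dt = 1 · 2 = 2 ft/s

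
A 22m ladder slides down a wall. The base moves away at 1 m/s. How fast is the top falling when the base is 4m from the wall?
2√13/39 ≈ 0.1849 m/s

x² + y² = 22²
2x·dx/dt + 2y·dy/dt = 0
dy/dt = -x/y · dx/dt = -4/(6√13) · 1 = -2√13/39 m/s
The top is descending at 2√13/39 ≈ 0.1849 m/s.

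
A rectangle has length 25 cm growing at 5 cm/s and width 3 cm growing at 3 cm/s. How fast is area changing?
90 cm²/s

A = lw
dA/dt = w·dl/dt + l·dw/dt = 3·5 + 25·3 = 90 cm²/s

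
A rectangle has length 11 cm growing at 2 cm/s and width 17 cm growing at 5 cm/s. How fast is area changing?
89 cm²/s

A = lw
dA/dt = w·dl/dt + l·dw/dt = 17·2 + 11·5 = 89 cm²/s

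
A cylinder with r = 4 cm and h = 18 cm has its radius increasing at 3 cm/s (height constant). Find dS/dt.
156π cm²/s

S = 2πrh + 2πr² (lateral + bases)
dS/dt = (2πh + 4πr)·dr/dt = (2π·18 + 4π·4)·3
= 156π cm²/s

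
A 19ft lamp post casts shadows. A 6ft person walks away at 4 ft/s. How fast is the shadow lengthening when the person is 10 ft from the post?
24/13 ft/s

By similar triangles: 19/(x+s) = 6/s
Solving: s = 6x/13
ds/dt = 6/13 · dx/dt = 6/13 · 4 = 24/13 ft/s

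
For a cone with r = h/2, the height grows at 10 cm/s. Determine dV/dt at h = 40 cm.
4000π cm³/s

V = (1/3)π(h/2)²h = πh³/12
dV/dt = πh²/4 · 10
At h = 40: dV/dt = 4000π cm³/s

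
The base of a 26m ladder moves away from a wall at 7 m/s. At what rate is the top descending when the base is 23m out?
23√3/3 ≈ 13.28 m/s

x² + y² = 26²
2x·dx/dt + 2y·dy/dt = 0
dy/dt = -x/y · dx/dt = -23/(7√3) · 7 = -23√3/3 m/s
The top is descending at 23√3/3 ≈ 13.28 m/s.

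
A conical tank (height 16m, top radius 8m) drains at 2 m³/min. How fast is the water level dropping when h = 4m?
1/(2π) ≈ 0.1592 m/min

r/h = 8/16, so r = (1/2)h
V = (1/3)πr²h = (1/3)π((1/2)h)²h = (1/12)πh³
dV/dh = (1/4)πh²
dh/dt = (dV/dt)/(dV/dh) = -2/((1/4)π·4²) = -1/(2π) m/min
The level is dropping at 1/(2π) ≈ 0.1592 m/min.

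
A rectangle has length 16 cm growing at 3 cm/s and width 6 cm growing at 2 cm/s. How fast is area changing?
50 cm²/s

A = lw
dA/dt = w·dl/dt + l·dw/dt = 6·3 + 16·2 = 50 cm²/s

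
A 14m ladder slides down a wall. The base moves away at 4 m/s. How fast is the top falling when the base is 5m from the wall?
20√19/57 ≈ 1.529 m/s

x² + y² = 14²
2x·dx/dt + 2y·dy/dt = 0
dy/dt = -x/y · dx/dt = -5/(3√19) · 4 = -20√19/57 m/s
The top is descending at 20√19/57 ≈ 1.529 m/s.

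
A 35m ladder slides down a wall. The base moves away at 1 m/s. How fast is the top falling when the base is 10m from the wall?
2√5/15 ≈ 0.2981 m/s

x² + y² = 35²
2x·dx/dt + 2y·dy/dt = 0
dy/dt = -x/y · dx/dt = -10/(15√5) · 1 = -2√5/15 m/s
The top is descending at 2√5/15 ≈ 0.2981 m/s.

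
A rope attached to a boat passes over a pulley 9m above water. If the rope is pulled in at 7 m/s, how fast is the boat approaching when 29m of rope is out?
203√190/380 ≈ 7.364 m/s

rope² = x² + 9²
x = √(29² - 9²) = 2√190
dx/dt = (rope/x) · d(rope)/dt = (29/(2√190)) · (-7) = -203√190/380 m/s
The boat approaches at 203√190/380 ≈ 7.364 m/s.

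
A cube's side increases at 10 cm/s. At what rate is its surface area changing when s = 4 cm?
480 cm²/s

A = 6s²
dA/dt = 12s · ds/dt = 12·4·10 = 480 cm²/s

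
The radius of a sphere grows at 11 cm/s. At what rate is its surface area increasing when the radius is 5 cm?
440π cm²/s

S = 4πr²
dS/dt = dS/dr · dr/dt = 8πr · 11
At r = 5: dS/dt = 440π cm²/s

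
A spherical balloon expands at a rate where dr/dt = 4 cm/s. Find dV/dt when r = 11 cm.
1936π cm³/s

V = (4/3)πr³
dV/dt = dV/dr · dr/dt = 4πr² · 4
At r = 11: dV/dt = 1936π cm³/s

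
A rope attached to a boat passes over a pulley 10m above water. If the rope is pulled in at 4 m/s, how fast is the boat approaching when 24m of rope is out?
48√119/119 ≈ 4.4 m/s

rope² = x² + 10²
x = √(24² - 10²) = 2√119
dx/dt = (rope/x) · d(rope)/dt = (24/(2√119)) · (-4) = -48√119/119 m/s
The boat approaches at 48√119/119 ≈ 4.4 m/s.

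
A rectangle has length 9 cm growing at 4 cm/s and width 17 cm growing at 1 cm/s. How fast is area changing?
77 cm²/s

A = lw
dA/dt = w·dl/dt + l·dw/dt = 17·4 + 9·1 = 77 cm²/s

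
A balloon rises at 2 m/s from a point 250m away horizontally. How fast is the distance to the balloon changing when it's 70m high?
7√674/337 ≈ 0.5393 m/s

z² = 250² + y²
z = √(250² + 70²) = 10√674
dz/dt = y/z · dy/dt = 70/(10√674) · 2 = 7√674/337 ≈ 0.5393 m/s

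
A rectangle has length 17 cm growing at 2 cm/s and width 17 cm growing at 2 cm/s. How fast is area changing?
68 cm²/s

A = lw
dA/dt = w·dl/dt + l·dw/dt = 17·2 + 17·2 = 68 cm²/s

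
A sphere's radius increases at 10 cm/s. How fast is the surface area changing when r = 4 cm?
320π cm²/s

S = 4πr²
dS/dt = dS/dr · dr/dt = 8πr · 10
At r = 4: dS/dt = 320π cm²/s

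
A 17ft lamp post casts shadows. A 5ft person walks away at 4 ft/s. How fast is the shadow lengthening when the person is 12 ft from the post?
5/3 ft/s

By similar triangles: 17/(x+s) = 5/s
Solving: s = 5x/12
ds/dt = 5/12 · dx/dt = 5/12 · 4 = 5/3 ft/s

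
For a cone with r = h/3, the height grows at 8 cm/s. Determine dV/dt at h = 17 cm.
2312π/9 cm³/s

V = (1/3)π(h/3)²h = πh³/27
dV/dt = πh²/9 · 8
At h = 17: dV/dt = 2312π/9 cm³/s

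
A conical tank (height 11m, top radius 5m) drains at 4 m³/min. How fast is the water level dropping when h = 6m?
121/(225π) ≈ 0.1712 m/min

r/h = 5/11, so r = (5/11)h
V = (1/3)πr²h = (1/3)π((5/11)h)²h = (25/363)πh³
dV/dh = (25/121)πh²
dh/dt = (dV/dt)/(dV/dh) = -4/((25/121)π·6²) = -121/(225π) m/min
The level is dropping at 121/(225π) ≈ 0.1712 m/min.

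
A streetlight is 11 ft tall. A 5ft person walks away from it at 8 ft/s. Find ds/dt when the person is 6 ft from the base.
20/3 ft/s

By similar triangles: 11/(x+s) = 5/s
Solving: s = 5x/6
ds/dt = 5/6 · dx/dt = 5/6 · 8 = 20/3 ft/s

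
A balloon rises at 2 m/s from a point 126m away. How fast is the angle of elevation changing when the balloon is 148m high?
0.00667 rad/s

tan(θ) = y/126
sec²(θ) · dθ/dt = (1/126) · dy/dt
dθ/dt = cos²(θ)/126 · 2 = 126/(126² + 148²) · 2
dθ/dt = 0.00667 rad/s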